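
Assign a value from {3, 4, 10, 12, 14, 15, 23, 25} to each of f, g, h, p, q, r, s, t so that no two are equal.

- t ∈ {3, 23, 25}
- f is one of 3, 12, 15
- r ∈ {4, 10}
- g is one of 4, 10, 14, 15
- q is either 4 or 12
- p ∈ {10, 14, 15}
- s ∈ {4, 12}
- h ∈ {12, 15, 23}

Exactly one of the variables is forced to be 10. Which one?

r

The 8 variables together cover exactly {3, 4, 10, 12, 14, 15, 23, 25} — 8 values for 8 variables — and 25 appears only in t's list, so t = 25.
Among the 7 still-open variables, 3 fits only f (and all 7 values in {3, 4, 10, 12, 14, 15, 23} must be used), so f = 3.
Among the 6 still-open variables, 23 fits only h (and all 6 values in {4, 10, 12, 14, 15, 23} must be used), so h = 23.
The 2 variables q and s are confined to {4, 12}, which locks those values in; drop them from g, r.
So 10 goes to r.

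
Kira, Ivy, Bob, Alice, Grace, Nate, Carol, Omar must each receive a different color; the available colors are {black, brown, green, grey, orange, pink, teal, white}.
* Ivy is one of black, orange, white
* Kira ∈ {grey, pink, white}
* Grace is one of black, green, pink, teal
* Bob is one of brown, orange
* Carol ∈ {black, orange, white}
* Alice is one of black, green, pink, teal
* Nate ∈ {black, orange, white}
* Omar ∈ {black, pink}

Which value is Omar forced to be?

pink

The 8 variables draw from only 8 values {black, brown, green, grey, orange, pink, teal, white}, so each is used; only Bob can be brown, hence Bob = brown.
Among the 7 still-open variables, grey fits only Kira (and all 7 values in {black, green, grey, orange, pink, teal, white} must be used), so Kira = grey.
Ivy, Nate, Carol share exactly the 3 values {black, orange, white}; by pigeonhole those values go to them, so strike black, orange, white from Alice, Grace, Omar.
So Omar = pink.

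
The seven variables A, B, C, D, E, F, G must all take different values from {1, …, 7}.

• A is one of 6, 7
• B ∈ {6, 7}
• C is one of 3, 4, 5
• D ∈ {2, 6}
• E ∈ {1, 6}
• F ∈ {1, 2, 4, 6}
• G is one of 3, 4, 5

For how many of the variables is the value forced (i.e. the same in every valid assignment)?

A and B between them cover only {6, 7} — a naked pair. Remove those values from D, E, F.
D must be 2 (only option left). Eliminate 2 elsewhere: F.
That leaves E = 1. So F can't be 1.
That leaves F = 4. So C, G can't be 4.
Determined: D=2, E=1, F=4. The other variables each still have more than one consistent value. That makes 3.

3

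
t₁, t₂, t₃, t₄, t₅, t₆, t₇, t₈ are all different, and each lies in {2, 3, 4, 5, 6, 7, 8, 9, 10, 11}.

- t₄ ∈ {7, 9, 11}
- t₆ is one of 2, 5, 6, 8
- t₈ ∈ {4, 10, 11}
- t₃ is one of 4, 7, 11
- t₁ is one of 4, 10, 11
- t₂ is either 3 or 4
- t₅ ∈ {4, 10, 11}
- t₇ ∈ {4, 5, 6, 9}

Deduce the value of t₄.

9

t₁, t₅, t₈ share exactly the 3 values {4, 10, 11}; by pigeonhole those values go to them, so strike 4, 10, 11 from t₂, t₃, t₄, t₇.
t₂ must be 3 (only option left).
That leaves t₃ = 7. Strike 7 from t₄.
So t₄ = 9.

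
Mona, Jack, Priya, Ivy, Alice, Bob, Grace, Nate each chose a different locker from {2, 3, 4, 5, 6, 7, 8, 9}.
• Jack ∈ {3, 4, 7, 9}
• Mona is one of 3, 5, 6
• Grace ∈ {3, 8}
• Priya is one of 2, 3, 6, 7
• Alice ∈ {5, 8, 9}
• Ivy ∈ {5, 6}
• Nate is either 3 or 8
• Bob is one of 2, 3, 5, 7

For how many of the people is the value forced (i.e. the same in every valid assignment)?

2

The 8 variables together cover exactly {2, 3, 4, 5, 6, 7, 8, 9} — 8 values for 8 variables — and 4 appears only in Jack's list, so Jack = 4.
Among the 7 still-open variables, 9 fits only Alice (and all 7 values in {2, 3, 5, 6, 7, 8, 9} must be used), so Alice = 9.
Grace and Nate between them cover only {3, 8} — a naked pair. Remove those values from Mona, Priya, Bob.
Mona and Ivy share exactly the 2 values {5, 6}; by pigeonhole those values go to them, so strike 5, 6 from Priya, Bob.
Determined: Jack=4, Alice=9. The other people each still have more than one consistent value. That makes 2.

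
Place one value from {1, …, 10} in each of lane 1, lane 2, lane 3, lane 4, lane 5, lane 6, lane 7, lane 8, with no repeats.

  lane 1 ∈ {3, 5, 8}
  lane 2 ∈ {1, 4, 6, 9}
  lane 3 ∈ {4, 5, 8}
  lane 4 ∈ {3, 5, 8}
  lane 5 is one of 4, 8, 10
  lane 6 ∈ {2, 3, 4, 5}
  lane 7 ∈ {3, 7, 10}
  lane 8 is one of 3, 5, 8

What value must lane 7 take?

7

lane 1, lane 4, lane 8 between them cover only {3, 5, 8} — a naked triple. Remove those values from lane 3, lane 5, lane 6, lane 7.
lane 3 must be 4 (only option left). Remove 4 from lane 2, lane 5, lane 6.
lane 5 has just one choice, so lane 5 = 10. So lane 7 can't be 10.
So lane 7 = 7.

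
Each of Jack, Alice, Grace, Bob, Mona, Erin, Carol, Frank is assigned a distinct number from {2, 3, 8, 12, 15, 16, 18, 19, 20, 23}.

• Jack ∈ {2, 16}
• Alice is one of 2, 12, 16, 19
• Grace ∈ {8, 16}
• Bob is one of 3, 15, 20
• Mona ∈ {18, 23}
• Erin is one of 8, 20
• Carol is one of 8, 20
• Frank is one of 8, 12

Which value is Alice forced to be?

19

The 2 variables Erin and Carol are confined to {8, 20}, which locks those values in; drop them from Grace, Bob, Frank.
Grace must be 16 (only option left). Remove 16 from Jack, Alice.
Frank's domain is down to {12}, so Frank = 12. Strike 12 from Alice.
Jack has just one choice, so Jack = 2. Strike 2 from Alice.
So Alice = 19.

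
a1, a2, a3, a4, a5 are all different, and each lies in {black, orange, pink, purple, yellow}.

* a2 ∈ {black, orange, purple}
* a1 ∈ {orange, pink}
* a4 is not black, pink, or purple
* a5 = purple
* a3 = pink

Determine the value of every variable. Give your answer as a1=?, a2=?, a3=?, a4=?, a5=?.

a3 has just one choice, so a3 = pink. Remove pink from a1.
a5's domain is down to {purple}, so a5 = purple. Eliminate purple elsewhere: a2.
a1 must be orange (only option left). So a2, a4 can't be orange.
a2 must be black (only option left).
That leaves a4 = yellow.

a1=orange, a2=black, a3=pink, a4=yellow, a5=purple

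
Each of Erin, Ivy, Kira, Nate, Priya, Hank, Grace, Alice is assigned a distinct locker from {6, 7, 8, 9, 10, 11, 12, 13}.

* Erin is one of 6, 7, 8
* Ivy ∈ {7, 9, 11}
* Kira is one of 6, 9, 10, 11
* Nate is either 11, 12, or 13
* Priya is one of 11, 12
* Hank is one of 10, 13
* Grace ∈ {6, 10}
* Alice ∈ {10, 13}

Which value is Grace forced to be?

Among the 8 variables, 8 fits only Erin (and all 8 values in {6, 7, 8, 9, 10, 11, 12, 13} must be used), so Erin = 8.
The 7 still-open variables together cover exactly {6, 7, 9, 10, 11, 12, 13} — 7 values for 7 variables — and 7 appears only in Ivy's list, so Ivy = 7.
The 6 still-open variables draw from only 6 values {6, 9, 10, 11, 12, 13}, so each is used; only Kira can be 9, hence Kira = 9.
The 5 still-open variables together cover exactly {6, 10, 11, 12, 13} — 5 values for 5 variables — and 6 appears only in Grace's list, so Grace = 6.

6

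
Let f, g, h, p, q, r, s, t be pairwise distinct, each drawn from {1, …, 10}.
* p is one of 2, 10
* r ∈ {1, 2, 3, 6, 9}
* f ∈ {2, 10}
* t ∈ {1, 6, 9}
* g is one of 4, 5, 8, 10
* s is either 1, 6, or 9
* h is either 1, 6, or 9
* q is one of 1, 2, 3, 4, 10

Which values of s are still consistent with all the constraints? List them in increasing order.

1, 6, 9

The 2 variables f and p are confined to {2, 10}, which locks those values in; drop them from g, q, r.
h, s, t share exactly the 3 values {1, 6, 9}; by pigeonhole those values go to them, so strike 1, 6, 9 from q, r.
That leaves r = 3. Eliminate 3 elsewhere: q.
q's domain is down to {4}, so q = 4. Strike 4 from g.
No further eliminations apply; s can still be any of 1, 6, 9.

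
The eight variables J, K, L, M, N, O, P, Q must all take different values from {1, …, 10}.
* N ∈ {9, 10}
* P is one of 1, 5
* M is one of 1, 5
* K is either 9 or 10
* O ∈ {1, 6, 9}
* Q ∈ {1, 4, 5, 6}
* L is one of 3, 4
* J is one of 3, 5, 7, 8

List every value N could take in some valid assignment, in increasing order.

K and N between them cover only {9, 10} — a naked pair. Remove those values from O.
M and P share exactly the 2 values {1, 5}; by pigeonhole those values go to them, so strike 1, 5 from J, O, Q.
O's domain is down to {6}, so O = 6. So Q can't be 6.
Q has just one choice, so Q = 4. Remove 4 from L.
L must be 3 (only option left). Remove 3 from J.
No further eliminations apply; N can still be any of 9, 10.

9, 10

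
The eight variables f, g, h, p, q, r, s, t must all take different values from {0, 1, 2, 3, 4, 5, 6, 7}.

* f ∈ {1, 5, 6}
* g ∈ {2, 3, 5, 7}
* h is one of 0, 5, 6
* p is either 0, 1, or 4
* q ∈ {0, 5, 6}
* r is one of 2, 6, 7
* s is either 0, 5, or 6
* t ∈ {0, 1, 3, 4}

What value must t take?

The 3 variables h, q, s are confined to {0, 5, 6}, which locks those values in; drop them from f, g, p, r, t.
f's domain is down to {1}, so f = 1. Remove 1 from p, t.
p must be 4 (only option left). Eliminate 4 elsewhere: t.
So t = 3.

3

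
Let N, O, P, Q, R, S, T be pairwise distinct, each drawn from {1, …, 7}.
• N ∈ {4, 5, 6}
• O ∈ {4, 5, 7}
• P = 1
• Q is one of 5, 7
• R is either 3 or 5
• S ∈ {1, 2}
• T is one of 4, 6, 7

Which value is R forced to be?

3

P must be 1 (only option left). Remove 1 from S.
S's domain is down to {2}, so S = 2.
Among the 5 still-open variables, 3 fits only R (and all 5 values in {3, 4, 5, 6, 7} must be used), so R = 3.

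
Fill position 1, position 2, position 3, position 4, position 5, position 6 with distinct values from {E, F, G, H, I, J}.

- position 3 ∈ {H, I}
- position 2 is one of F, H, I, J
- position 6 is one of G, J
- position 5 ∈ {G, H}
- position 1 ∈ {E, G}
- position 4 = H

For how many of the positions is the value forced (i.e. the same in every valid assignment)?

6

position 4 must be H (only option left). Remove H from position 2, position 3, position 5.
That leaves position 5 = G. Eliminate G elsewhere: position 1, position 6.
position 6 must be J (only option left). So position 2 can't be J.
That leaves position 1 = E.
position 3 must be I (only option left). Remove I from position 2.
That leaves position 2 = F.
Every position is fixed: position 1=E, position 2=F, position 3=I, position 4=H, position 5=G, position 6=J. That makes 6.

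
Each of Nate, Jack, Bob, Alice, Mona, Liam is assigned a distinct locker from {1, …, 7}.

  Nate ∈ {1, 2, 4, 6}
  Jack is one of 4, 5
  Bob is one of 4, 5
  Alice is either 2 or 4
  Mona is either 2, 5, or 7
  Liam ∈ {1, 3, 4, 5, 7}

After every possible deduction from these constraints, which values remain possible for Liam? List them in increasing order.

The 2 variables Jack and Bob are confined to {4, 5}, which locks those values in; drop them from Nate, Alice, Mona, Liam.
Alice must be 2 (only option left). Remove 2 from Nate, Mona.
Mona has just one choice, so Mona = 7. Remove 7 from Liam.
No further eliminations apply; Liam can still be any of 1, 3.

1, 3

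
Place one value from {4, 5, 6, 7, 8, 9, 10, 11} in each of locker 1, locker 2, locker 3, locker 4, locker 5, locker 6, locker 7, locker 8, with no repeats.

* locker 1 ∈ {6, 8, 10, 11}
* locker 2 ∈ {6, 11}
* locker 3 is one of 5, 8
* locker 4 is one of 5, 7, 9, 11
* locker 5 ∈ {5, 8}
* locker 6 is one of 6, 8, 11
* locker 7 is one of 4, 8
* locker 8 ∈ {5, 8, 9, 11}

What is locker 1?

The 8 variables draw from only 8 values {4, 5, 6, 7, 8, 9, 10, 11}, so each is used; only locker 7 can be 4, hence locker 7 = 4.
The 7 still-open variables draw from only 7 values {5, 6, 7, 8, 9, 10, 11}, so each is used; only locker 4 can be 7, hence locker 4 = 7.
Among the 6 still-open variables, 9 fits only locker 8 (and all 6 values in {5, 6, 8, 9, 10, 11} must be used), so locker 8 = 9.
The 5 still-open variables together cover exactly {5, 6, 8, 10, 11} — 5 values for 5 variables — and 10 appears only in locker 1's list, so locker 1 = 10.

10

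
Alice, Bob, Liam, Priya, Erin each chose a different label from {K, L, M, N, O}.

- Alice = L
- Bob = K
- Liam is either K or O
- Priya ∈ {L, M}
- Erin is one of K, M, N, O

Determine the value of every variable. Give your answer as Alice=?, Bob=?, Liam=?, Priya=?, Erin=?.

Alice has just one choice, so Alice = L. Remove L from Priya.
That leaves Bob = K. Eliminate K elsewhere: Liam, Erin.
Liam's domain is down to {O}, so Liam = O. Strike O from Erin.
Priya must be M (only option left). Remove M from Erin.
Erin's domain is down to {N}, so Erin = N.

Alice=L, Bob=K, Liam=O, Priya=M, Erin=N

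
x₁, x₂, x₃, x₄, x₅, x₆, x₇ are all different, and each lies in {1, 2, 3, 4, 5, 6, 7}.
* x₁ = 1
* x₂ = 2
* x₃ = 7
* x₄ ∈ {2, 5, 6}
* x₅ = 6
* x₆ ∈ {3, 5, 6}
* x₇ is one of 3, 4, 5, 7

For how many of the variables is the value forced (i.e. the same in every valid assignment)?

7

x₁ must be 1 (only option left).
x₂'s domain is down to {2}, so x₂ = 2. Strike 2 from x₄.
x₃ has just one choice, so x₃ = 7. Remove 7 from x₇.
That leaves x₅ = 6. Eliminate 6 elsewhere: x₄, x₆.
x₄ must be 5 (only option left). Remove 5 from x₆, x₇.
That leaves x₆ = 3. Remove 3 from x₇.
That leaves x₇ = 4.
Every variable is fixed: x₁=1, x₂=2, x₃=7, x₄=5, x₅=6, x₆=3, x₇=4. That makes 7.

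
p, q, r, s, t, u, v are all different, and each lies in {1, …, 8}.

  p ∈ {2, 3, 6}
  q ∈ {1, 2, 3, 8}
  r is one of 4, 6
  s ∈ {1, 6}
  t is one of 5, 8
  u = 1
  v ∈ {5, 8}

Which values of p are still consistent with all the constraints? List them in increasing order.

u must be 1 (only option left). So q, s can't be 1.
s's domain is down to {6}, so s = 6. Remove 6 from p, r.
r must be 4 (only option left).
The 2 variables t and v are confined to {5, 8}, which locks those values in; drop them from q.
No further eliminations apply; p can still be any of 2, 3.

2, 3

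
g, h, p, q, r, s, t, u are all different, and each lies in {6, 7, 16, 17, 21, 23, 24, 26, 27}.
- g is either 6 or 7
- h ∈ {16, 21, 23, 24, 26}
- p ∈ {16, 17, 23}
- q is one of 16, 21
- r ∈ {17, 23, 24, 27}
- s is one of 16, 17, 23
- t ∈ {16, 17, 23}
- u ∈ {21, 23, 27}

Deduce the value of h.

26

p, s, t share exactly the 3 values {16, 17, 23}; by pigeonhole those values go to them, so strike 16, 17, 23 from h, q, r, u.
q has just one choice, so q = 21. Eliminate 21 elsewhere: h, u.
That leaves u = 27. So r can't be 27.
r must be 24 (only option left). Strike 24 from h.
So h = 26.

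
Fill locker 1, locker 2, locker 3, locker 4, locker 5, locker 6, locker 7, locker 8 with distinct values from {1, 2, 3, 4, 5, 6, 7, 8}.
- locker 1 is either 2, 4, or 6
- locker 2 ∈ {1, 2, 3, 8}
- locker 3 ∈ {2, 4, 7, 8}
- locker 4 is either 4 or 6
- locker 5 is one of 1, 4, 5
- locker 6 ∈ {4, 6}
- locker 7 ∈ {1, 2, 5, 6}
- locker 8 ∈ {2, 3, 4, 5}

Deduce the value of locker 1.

2

The 8 variables together cover exactly {1, 2, 3, 4, 5, 6, 7, 8} — 8 values for 8 variables — and 7 appears only in locker 3's list, so locker 3 = 7.
The 7 still-open variables together cover exactly {1, 2, 3, 4, 5, 6, 8} — 7 values for 7 variables — and 8 appears only in locker 2's list, so locker 2 = 8.
Among the 6 still-open variables, 3 fits only locker 8 (and all 6 values in {1, 2, 3, 4, 5, 6} must be used), so locker 8 = 3.
locker 4 and locker 6 share exactly the 2 values {4, 6}; by pigeonhole those values go to them, so strike 4, 6 from locker 1, locker 5, locker 7.
So locker 1 = 2.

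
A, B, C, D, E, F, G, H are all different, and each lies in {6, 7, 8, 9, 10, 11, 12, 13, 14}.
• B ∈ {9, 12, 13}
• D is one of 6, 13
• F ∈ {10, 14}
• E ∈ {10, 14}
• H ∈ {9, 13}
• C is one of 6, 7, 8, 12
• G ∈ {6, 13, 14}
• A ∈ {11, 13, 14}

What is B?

12

E and F between them cover only {10, 14} — a naked pair. Remove those values from A, G.
The 2 variables D and G are confined to {6, 13}, which locks those values in; drop them from A, B, C, H.
A must be 11 (only option left).
H must be 9 (only option left). Eliminate 9 elsewhere: B.
So B = 12.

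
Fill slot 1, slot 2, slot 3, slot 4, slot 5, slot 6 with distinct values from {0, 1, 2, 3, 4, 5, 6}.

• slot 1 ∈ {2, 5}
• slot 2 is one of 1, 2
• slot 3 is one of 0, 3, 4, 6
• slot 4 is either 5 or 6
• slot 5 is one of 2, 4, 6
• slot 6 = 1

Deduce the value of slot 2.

slot 6's domain is down to {1}, so slot 6 = 1. Eliminate 1 elsewhere: slot 2.
So slot 2 = 2.

2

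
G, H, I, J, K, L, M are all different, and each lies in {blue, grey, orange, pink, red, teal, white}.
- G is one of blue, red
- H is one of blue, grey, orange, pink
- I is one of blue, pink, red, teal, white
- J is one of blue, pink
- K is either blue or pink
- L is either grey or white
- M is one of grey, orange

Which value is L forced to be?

white

The 7 variables together cover exactly {blue, grey, orange, pink, red, teal, white} — 7 values for 7 variables — and teal appears only in I's list, so I = teal.
The 6 still-open variables together cover exactly {blue, grey, orange, pink, red, white} — 6 values for 6 variables — and red appears only in G's list, so G = red.
Among the 5 still-open variables, white fits only L (and all 5 values in {blue, grey, orange, pink, white} must be used), so L = white.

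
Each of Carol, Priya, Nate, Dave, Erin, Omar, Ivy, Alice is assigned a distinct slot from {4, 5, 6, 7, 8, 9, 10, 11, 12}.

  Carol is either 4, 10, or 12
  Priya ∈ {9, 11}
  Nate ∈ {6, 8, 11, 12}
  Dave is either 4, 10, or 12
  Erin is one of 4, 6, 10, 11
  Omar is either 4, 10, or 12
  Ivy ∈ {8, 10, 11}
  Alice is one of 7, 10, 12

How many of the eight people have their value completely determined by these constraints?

2

Among the 8 variables, 7 fits only Alice (and all 8 values in {4, 6, 7, 8, 9, 10, 11, 12} must be used), so Alice = 7.
The 7 still-open variables together cover exactly {4, 6, 8, 9, 10, 11, 12} — 7 values for 7 variables — and 9 appears only in Priya's list, so Priya = 9.
The 3 variables Carol, Dave, Omar are confined to {4, 10, 12}, which locks those values in; drop them from Nate, Erin, Ivy.
Determined: Priya=9, Alice=7. The other people each still have more than one consistent value. That makes 2.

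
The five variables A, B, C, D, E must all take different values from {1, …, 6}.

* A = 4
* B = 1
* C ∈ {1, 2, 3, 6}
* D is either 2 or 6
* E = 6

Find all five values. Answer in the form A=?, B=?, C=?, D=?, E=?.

A has just one choice, so A = 4.
B's domain is down to {1}, so B = 1. Eliminate 1 elsewhere: C.
That leaves E = 6. Remove 6 from C, D.
D must be 2 (only option left). Strike 2 from C.
C's domain is down to {3}, so C = 3.

A=4, B=1, C=3, D=2, E=6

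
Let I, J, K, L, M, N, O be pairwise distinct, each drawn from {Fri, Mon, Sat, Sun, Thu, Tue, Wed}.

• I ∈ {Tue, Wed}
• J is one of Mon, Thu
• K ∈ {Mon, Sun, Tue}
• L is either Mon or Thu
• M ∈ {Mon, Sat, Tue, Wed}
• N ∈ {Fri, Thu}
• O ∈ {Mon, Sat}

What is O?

The 7 variables together cover exactly {Fri, Mon, Sat, Sun, Thu, Tue, Wed} — 7 values for 7 variables — and Fri appears only in N's list, so N = Fri.
The 6 still-open variables together cover exactly {Mon, Sat, Sun, Thu, Tue, Wed} — 6 values for 6 variables — and Sun appears only in K's list, so K = Sun.
J and L share exactly the 2 values {Mon, Thu}; by pigeonhole those values go to them, so strike Mon, Thu from M, O.
So O = Sat.

Sat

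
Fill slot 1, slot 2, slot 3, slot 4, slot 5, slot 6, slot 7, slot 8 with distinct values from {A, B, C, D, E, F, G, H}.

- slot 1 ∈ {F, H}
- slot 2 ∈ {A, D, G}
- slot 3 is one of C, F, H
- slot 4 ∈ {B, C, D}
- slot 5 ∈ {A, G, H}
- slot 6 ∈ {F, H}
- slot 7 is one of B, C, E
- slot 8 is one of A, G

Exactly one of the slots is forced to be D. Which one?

Among the 8 variables, E fits only slot 7 (and all 8 values in {A, B, C, D, E, F, G, H} must be used), so slot 7 = E.
Among the 7 still-open variables, B fits only slot 4 (and all 7 values in {A, B, C, D, F, G, H} must be used), so slot 4 = B.
The 6 still-open variables draw from only 6 values {A, C, D, F, G, H}, so each is used; only slot 3 can be C, hence slot 3 = C.
The 5 still-open variables together cover exactly {A, D, F, G, H} — 5 values for 5 variables — and D appears only in slot 2's list, so slot 2 = D.

slot 2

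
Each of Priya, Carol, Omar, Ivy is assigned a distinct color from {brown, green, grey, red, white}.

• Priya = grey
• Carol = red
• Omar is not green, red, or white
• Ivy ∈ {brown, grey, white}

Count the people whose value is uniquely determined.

Priya's domain is down to {grey}, so Priya = grey. So Omar, Ivy can't be grey.
Carol has just one choice, so Carol = red.
That leaves Omar = brown. So Ivy can't be brown.
Ivy has just one choice, so Ivy = white.
Every person is fixed: Priya=grey, Carol=red, Omar=brown, Ivy=white. That makes 4.

4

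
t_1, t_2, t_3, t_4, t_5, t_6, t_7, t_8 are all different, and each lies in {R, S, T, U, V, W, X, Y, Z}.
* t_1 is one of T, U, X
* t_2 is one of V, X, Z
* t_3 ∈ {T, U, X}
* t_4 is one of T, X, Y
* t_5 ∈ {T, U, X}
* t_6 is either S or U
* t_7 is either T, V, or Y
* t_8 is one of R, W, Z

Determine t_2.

Z

t_1, t_3, t_5 share exactly the 3 values {T, U, X}; by pigeonhole those values go to them, so strike T, U, X from t_2, t_4, t_6, t_7.
t_4's domain is down to {Y}, so t_4 = Y. So t_7 can't be Y.
t_6 has just one choice, so t_6 = S.
t_7's domain is down to {V}, so t_7 = V. Remove V from t_2.
So t_2 = Z.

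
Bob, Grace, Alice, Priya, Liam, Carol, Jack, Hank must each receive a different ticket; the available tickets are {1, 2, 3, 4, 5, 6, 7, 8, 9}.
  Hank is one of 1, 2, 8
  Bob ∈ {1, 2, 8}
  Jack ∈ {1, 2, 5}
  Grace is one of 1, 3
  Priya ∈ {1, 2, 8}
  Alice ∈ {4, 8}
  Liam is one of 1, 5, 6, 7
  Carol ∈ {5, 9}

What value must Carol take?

Bob, Priya, Hank between them cover only {1, 2, 8} — a naked triple. Remove those values from Grace, Alice, Liam, Jack.
Grace's domain is down to {3}, so Grace = 3.
Alice has just one choice, so Alice = 4.
That leaves Jack = 5. Eliminate 5 elsewhere: Liam, Carol.
So Carol = 9.

9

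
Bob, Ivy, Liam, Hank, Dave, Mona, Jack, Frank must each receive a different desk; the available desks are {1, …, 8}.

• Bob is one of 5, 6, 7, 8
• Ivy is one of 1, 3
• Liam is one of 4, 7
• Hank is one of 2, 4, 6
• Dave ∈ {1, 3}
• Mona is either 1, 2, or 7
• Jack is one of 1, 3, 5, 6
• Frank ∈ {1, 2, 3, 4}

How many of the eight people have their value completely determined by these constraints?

The 8 variables draw from only 8 values {1, 2, 3, 4, 5, 6, 7, 8}, so each is used; only Bob can be 8, hence Bob = 8.
The 7 still-open variables together cover exactly {1, 2, 3, 4, 5, 6, 7} — 7 values for 7 variables — and 5 appears only in Jack's list, so Jack = 5.
The 6 still-open variables together cover exactly {1, 2, 3, 4, 6, 7} — 6 values for 6 variables — and 6 appears only in Hank's list, so Hank = 6.
Ivy and Dave between them cover only {1, 3} — a naked pair. Remove those values from Mona, Frank.
Determined: Bob=8, Hank=6, Jack=5. The other people each still have more than one consistent value. That makes 3.

3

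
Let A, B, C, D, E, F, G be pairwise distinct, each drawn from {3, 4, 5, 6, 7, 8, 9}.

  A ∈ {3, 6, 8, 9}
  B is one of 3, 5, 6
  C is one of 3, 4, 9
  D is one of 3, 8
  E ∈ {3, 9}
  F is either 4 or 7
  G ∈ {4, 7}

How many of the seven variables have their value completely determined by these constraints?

3

The 7 variables draw from only 7 values {3, 4, 5, 6, 7, 8, 9}, so each is used; only B can be 5, hence B = 5.
Among the 6 still-open variables, 6 fits only A (and all 6 values in {3, 4, 6, 7, 8, 9} must be used), so A = 6.
Among the 5 still-open variables, 8 fits only D (and all 5 values in {3, 4, 7, 8, 9} must be used), so D = 8.
F and G between them cover only {4, 7} — a naked pair. Remove those values from C.
Determined: A=6, B=5, D=8. The other variables each still have more than one consistent value. That makes 3.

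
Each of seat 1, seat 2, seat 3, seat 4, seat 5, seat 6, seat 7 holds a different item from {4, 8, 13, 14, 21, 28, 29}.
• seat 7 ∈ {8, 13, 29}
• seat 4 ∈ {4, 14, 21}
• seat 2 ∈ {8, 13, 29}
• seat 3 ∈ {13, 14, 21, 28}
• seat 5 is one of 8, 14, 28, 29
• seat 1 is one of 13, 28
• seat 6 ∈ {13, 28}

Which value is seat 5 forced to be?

The 7 variables draw from only 7 values {4, 8, 13, 14, 21, 28, 29}, so each is used; only seat 4 can be 4, hence seat 4 = 4.
The 6 still-open variables together cover exactly {8, 13, 14, 21, 28, 29} — 6 values for 6 variables — and 21 appears only in seat 3's list, so seat 3 = 21.
The 5 still-open variables together cover exactly {8, 13, 14, 28, 29} — 5 values for 5 variables — and 14 appears only in seat 5's list, so seat 5 = 14.

14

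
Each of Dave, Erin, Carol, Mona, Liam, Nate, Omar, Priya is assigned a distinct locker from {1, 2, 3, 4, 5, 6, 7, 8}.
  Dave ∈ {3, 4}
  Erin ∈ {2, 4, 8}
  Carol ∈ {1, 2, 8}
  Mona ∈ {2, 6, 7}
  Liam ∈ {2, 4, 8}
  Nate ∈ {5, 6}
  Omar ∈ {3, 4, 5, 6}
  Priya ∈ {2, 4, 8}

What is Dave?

3

The 8 variables draw from only 8 values {1, 2, 3, 4, 5, 6, 7, 8}, so each is used; only Carol can be 1, hence Carol = 1.
Among the 7 still-open variables, 7 fits only Mona (and all 7 values in {2, 3, 4, 5, 6, 7, 8} must be used), so Mona = 7.
Erin, Liam, Priya share exactly the 3 values {2, 4, 8}; by pigeonhole those values go to them, so strike 2, 4, 8 from Dave, Omar.
So Dave = 3.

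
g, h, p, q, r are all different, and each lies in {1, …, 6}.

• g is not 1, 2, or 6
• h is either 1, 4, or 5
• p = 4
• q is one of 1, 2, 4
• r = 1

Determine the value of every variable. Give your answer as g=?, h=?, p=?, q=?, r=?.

p has just one choice, so p = 4. So g, h, q can't be 4.
r must be 1 (only option left). Strike 1 from h, q.
h's domain is down to {5}, so h = 5. Remove 5 from g.
q's domain is down to {2}, so q = 2.
g must be 3 (only option left).

g=3, h=5, p=4, q=2, r=1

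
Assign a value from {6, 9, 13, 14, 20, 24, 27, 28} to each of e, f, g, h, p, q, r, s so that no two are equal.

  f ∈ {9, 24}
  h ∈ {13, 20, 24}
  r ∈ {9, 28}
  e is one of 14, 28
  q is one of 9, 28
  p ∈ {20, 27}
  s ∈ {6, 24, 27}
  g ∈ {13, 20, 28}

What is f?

Among the 8 variables, 6 fits only s (and all 8 values in {6, 9, 13, 14, 20, 24, 27, 28} must be used), so s = 6.
The 7 still-open variables together cover exactly {9, 13, 14, 20, 24, 27, 28} — 7 values for 7 variables — and 14 appears only in e's list, so e = 14.
The 6 still-open variables draw from only 6 values {9, 13, 20, 24, 27, 28}, so each is used; only p can be 27, hence p = 27.
The 2 variables q and r are confined to {9, 28}, which locks those values in; drop them from f, g.
So f = 24.

24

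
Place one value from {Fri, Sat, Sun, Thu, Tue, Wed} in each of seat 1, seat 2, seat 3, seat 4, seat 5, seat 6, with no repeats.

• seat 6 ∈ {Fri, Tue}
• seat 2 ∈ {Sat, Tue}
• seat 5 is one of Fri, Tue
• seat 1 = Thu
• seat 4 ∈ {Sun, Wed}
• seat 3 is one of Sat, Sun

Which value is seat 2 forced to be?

seat 1 has just one choice, so seat 1 = Thu.
Among the 5 still-open variables, Wed fits only seat 4 (and all 5 values in {Fri, Sat, Sun, Tue, Wed} must be used), so seat 4 = Wed.
The 4 still-open variables draw from only 4 values {Fri, Sat, Sun, Tue}, so each is used; only seat 3 can be Sun, hence seat 3 = Sun.
The 3 still-open variables together cover exactly {Fri, Sat, Tue} — 3 values for 3 variables — and Sat appears only in seat 2's list, so seat 2 = Sat.

Sat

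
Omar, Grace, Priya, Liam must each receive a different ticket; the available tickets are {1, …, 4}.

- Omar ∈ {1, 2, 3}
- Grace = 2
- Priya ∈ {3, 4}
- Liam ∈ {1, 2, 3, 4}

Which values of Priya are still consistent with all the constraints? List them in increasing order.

Grace's domain is down to {2}, so Grace = 2. Strike 2 from Omar, Liam.
No further eliminations apply; Priya can still be any of 3, 4.

3, 4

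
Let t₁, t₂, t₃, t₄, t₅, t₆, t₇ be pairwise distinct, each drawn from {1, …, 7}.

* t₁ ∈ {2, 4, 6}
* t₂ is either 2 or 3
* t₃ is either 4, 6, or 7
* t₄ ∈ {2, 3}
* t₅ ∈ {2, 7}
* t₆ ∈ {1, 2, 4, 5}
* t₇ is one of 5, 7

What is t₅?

Among the 7 variables, 1 fits only t₆ (and all 7 values in {1, 2, 3, 4, 5, 6, 7} must be used), so t₆ = 1.
The 6 still-open variables draw from only 6 values {2, 3, 4, 5, 6, 7}, so each is used; only t₇ can be 5, hence t₇ = 5.
The 2 variables t₂ and t₄ are confined to {2, 3}, which locks those values in; drop them from t₁, t₅.
So t₅ = 7.

7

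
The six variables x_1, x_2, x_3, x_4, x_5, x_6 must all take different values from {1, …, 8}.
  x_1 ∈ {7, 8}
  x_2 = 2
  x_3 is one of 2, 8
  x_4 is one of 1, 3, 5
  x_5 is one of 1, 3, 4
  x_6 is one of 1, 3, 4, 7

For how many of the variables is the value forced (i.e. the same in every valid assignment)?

x_2 must be 2 (only option left). Remove 2 from x_3.
x_3 must be 8 (only option left). Eliminate 8 elsewhere: x_1.
x_1 has just one choice, so x_1 = 7. Eliminate 7 elsewhere: x_6.
Determined: x_1=7, x_2=2, x_3=8. The other variables each still have more than one consistent value. That makes 3.

3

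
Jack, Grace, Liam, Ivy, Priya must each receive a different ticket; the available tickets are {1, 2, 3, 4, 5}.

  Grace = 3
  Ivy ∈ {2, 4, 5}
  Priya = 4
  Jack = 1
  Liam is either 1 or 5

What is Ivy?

Jack has just one choice, so Jack = 1. Remove 1 from Liam.
Grace's domain is down to {3}, so Grace = 3.
Liam has just one choice, so Liam = 5. So Ivy can't be 5.
That leaves Priya = 4. So Ivy can't be 4.
So Ivy = 2.

2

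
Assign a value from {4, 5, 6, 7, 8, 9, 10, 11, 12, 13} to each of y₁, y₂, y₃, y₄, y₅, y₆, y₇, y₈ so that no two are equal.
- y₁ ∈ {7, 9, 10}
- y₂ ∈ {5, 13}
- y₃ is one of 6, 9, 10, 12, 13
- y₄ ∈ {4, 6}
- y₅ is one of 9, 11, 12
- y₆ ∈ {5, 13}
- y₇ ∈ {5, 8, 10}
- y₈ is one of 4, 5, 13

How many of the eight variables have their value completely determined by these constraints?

y₂ and y₆ between them cover only {5, 13} — a naked pair. Remove those values from y₃, y₇, y₈.
That leaves y₈ = 4. So y₄ can't be 4.
y₄'s domain is down to {6}, so y₄ = 6. Strike 6 from y₃.
Determined: y₄=6, y₈=4. The other variables each still have more than one consistent value. That makes 2.

2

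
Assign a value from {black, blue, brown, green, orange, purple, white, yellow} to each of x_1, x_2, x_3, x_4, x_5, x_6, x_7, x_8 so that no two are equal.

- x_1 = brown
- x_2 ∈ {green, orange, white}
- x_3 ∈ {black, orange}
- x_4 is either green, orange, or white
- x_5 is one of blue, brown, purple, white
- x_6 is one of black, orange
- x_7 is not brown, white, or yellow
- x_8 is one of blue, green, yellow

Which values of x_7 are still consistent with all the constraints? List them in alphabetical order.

blue, purple

x_1's domain is down to {brown}, so x_1 = brown. Remove brown from x_5.
The 7 still-open variables together cover exactly {black, blue, green, orange, purple, white, yellow} — 7 values for 7 variables — and yellow appears only in x_8's list, so x_8 = yellow.
x_3 and x_6 between them cover only {black, orange} — a naked pair. Remove those values from x_2, x_4, x_7.
The 2 variables x_2 and x_4 are confined to {green, white}, which locks those values in; drop them from x_5, x_7.
No further eliminations apply; x_7 can still be any of blue, purple.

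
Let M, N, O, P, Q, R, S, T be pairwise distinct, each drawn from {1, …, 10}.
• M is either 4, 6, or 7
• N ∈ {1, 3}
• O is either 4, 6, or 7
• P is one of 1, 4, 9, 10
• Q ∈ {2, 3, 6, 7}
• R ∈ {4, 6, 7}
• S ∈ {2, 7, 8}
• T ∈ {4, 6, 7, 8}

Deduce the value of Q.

M, O, R share exactly the 3 values {4, 6, 7}; by pigeonhole those values go to them, so strike 4, 6, 7 from P, Q, S, T.
T's domain is down to {8}, so T = 8. So S can't be 8.
S must be 2 (only option left). Eliminate 2 elsewhere: Q.
So Q = 3.

3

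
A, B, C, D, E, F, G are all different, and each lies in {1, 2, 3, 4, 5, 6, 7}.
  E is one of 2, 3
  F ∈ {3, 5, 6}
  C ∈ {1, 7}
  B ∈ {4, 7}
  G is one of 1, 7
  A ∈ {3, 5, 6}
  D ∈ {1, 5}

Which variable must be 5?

The 7 variables together cover exactly {1, 2, 3, 4, 5, 6, 7} — 7 values for 7 variables — and 2 appears only in E's list, so E = 2.
The 6 still-open variables draw from only 6 values {1, 3, 4, 5, 6, 7}, so each is used; only B can be 4, hence B = 4.
C and G between them cover only {1, 7} — a naked pair. Remove those values from D.
So 5 goes to D.

D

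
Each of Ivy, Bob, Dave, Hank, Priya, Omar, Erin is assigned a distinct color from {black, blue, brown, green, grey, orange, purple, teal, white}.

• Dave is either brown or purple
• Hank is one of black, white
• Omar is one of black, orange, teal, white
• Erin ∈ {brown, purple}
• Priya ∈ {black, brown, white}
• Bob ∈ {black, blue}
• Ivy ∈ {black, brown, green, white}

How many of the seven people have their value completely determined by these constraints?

The 2 variables Dave and Erin are confined to {brown, purple}, which locks those values in; drop them from Ivy, Priya.
Hank and Priya between them cover only {black, white} — a naked pair. Remove those values from Ivy, Bob, Omar.
Ivy has just one choice, so Ivy = green.
Bob must be blue (only option left).
Determined: Ivy=green, Bob=blue. The other people each still have more than one consistent value. That makes 2.

2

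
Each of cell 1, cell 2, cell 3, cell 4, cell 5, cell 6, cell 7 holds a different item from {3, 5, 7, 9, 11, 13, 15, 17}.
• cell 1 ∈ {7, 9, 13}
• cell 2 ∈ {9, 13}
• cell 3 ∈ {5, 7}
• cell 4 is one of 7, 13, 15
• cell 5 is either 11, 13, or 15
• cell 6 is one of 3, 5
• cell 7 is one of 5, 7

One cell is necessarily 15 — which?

cell 4

The 7 variables together cover exactly {3, 5, 7, 9, 11, 13, 15} — 7 values for 7 variables — and 3 appears only in cell 6's list, so cell 6 = 3.
The 6 still-open variables together cover exactly {5, 7, 9, 11, 13, 15} — 6 values for 6 variables — and 11 appears only in cell 5's list, so cell 5 = 11.
The 5 still-open variables draw from only 5 values {5, 7, 9, 13, 15}, so each is used; only cell 4 can be 15, hence cell 4 = 15.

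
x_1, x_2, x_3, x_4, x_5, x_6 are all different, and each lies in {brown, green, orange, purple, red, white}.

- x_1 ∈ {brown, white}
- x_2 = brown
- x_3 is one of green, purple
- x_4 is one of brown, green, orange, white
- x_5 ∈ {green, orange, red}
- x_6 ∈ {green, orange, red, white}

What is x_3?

purple

x_2's domain is down to {brown}, so x_2 = brown. Remove brown from x_1, x_4.
That leaves x_1 = white. So x_4, x_6 can't be white.
The 4 still-open variables draw from only 4 values {green, orange, purple, red}, so each is used; only x_3 can be purple, hence x_3 = purple.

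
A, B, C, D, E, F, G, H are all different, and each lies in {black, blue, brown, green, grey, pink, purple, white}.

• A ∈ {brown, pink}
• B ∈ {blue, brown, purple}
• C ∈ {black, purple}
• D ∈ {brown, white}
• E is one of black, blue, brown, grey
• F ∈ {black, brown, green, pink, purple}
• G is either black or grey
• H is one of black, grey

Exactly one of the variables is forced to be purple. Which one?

C

Among the 8 variables, green fits only F (and all 8 values in {black, blue, brown, green, grey, pink, purple, white} must be used), so F = green.
The 7 still-open variables together cover exactly {black, blue, brown, grey, pink, purple, white} — 7 values for 7 variables — and pink appears only in A's list, so A = pink.
The 6 still-open variables together cover exactly {black, blue, brown, grey, purple, white} — 6 values for 6 variables — and white appears only in D's list, so D = white.
The 2 variables G and H are confined to {black, grey}, which locks those values in; drop them from C, E.
So purple goes to C.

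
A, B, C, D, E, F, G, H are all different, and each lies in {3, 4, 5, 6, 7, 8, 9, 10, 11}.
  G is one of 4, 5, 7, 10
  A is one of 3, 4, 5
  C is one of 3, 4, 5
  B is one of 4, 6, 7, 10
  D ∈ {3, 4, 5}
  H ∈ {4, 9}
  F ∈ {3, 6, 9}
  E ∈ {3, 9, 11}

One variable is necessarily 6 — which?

F

The 8 variables draw from only 8 values {3, 4, 5, 6, 7, 9, 10, 11}, so each is used; only E can be 11, hence E = 11.
A, C, D between them cover only {3, 4, 5} — a naked triple. Remove those values from B, F, G, H.
H must be 9 (only option left). So F can't be 9.
So 6 goes to F.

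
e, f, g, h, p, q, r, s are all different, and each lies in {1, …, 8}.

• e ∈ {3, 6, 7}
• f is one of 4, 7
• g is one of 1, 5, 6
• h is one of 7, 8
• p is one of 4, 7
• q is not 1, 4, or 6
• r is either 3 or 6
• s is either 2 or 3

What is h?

Among the 8 variables, 1 fits only g (and all 8 values in {1, 2, 3, 4, 5, 6, 7, 8} must be used), so g = 1.
The 7 still-open variables draw from only 7 values {2, 3, 4, 5, 6, 7, 8}, so each is used; only q can be 5, hence q = 5.
The 6 still-open variables draw from only 6 values {2, 3, 4, 6, 7, 8}, so each is used; only s can be 2, hence s = 2.
The 5 still-open variables together cover exactly {3, 4, 6, 7, 8} — 5 values for 5 variables — and 8 appears only in h's list, so h = 8.

8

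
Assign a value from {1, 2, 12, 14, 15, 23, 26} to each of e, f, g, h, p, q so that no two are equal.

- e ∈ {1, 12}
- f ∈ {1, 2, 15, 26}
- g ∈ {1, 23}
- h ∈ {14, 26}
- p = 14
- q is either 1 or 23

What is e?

12

p's domain is down to {14}, so p = 14. Strike 14 from h.
h has just one choice, so h = 26. Strike 26 from f.
The 2 variables g and q are confined to {1, 23}, which locks those values in; drop them from e, f.
So e = 12.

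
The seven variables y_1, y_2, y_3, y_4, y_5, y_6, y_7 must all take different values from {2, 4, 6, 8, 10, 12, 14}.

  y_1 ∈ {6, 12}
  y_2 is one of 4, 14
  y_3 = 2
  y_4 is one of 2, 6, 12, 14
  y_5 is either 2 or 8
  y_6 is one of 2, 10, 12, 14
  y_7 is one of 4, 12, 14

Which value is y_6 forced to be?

y_3 must be 2 (only option left). Eliminate 2 elsewhere: y_4, y_5, y_6.
y_5 must be 8 (only option left).
The 5 still-open variables together cover exactly {4, 6, 10, 12, 14} — 5 values for 5 variables — and 10 appears only in y_6's list, so y_6 = 10.

10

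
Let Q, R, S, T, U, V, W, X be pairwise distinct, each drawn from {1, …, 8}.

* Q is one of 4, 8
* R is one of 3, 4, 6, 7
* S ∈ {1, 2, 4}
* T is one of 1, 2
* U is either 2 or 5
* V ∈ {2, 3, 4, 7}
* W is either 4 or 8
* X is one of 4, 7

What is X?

The 8 variables together cover exactly {1, 2, 3, 4, 5, 6, 7, 8} — 8 values for 8 variables — and 5 appears only in U's list, so U = 5.
Among the 7 still-open variables, 6 fits only R (and all 7 values in {1, 2, 3, 4, 6, 7, 8} must be used), so R = 6.
The 6 still-open variables together cover exactly {1, 2, 3, 4, 7, 8} — 6 values for 6 variables — and 3 appears only in V's list, so V = 3.
The 5 still-open variables draw from only 5 values {1, 2, 4, 7, 8}, so each is used; only X can be 7, hence X = 7.

7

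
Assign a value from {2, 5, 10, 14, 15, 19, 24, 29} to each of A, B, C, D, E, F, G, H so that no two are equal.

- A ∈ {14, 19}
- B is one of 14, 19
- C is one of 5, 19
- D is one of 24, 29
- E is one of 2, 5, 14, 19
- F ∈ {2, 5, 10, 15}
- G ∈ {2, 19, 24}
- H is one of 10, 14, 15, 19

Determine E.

2

The 8 variables together cover exactly {2, 5, 10, 14, 15, 19, 24, 29} — 8 values for 8 variables — and 29 appears only in D's list, so D = 29.
The 7 still-open variables draw from only 7 values {2, 5, 10, 14, 15, 19, 24}, so each is used; only G can be 24, hence G = 24.
A and B between them cover only {14, 19} — a naked pair. Remove those values from C, E, H.
That leaves C = 5. Eliminate 5 elsewhere: E, F.
So E = 2.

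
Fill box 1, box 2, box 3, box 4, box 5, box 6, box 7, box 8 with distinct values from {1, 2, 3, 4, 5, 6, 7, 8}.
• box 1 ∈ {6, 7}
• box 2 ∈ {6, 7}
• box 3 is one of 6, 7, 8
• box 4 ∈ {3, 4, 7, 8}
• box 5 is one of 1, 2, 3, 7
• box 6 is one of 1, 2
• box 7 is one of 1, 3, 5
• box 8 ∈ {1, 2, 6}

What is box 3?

The 8 variables draw from only 8 values {1, 2, 3, 4, 5, 6, 7, 8}, so each is used; only box 4 can be 4, hence box 4 = 4.
Among the 7 still-open variables, 5 fits only box 7 (and all 7 values in {1, 2, 3, 5, 6, 7, 8} must be used), so box 7 = 5.
The 6 still-open variables together cover exactly {1, 2, 3, 6, 7, 8} — 6 values for 6 variables — and 3 appears only in box 5's list, so box 5 = 3.
The 5 still-open variables draw from only 5 values {1, 2, 6, 7, 8}, so each is used; only box 3 can be 8, hence box 3 = 8.

8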